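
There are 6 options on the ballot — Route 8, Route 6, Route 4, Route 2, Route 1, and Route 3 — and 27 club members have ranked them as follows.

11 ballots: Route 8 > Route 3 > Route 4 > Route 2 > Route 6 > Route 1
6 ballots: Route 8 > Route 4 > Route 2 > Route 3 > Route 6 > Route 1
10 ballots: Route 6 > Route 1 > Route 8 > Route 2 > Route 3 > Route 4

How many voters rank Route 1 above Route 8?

10

Ballots ranking Route 1 above Route 8: 10.
Ballots ranking Route 8 above Route 1: 11+6 = 17.
So 10 of 27 voters prefer Route 1 to Route 8.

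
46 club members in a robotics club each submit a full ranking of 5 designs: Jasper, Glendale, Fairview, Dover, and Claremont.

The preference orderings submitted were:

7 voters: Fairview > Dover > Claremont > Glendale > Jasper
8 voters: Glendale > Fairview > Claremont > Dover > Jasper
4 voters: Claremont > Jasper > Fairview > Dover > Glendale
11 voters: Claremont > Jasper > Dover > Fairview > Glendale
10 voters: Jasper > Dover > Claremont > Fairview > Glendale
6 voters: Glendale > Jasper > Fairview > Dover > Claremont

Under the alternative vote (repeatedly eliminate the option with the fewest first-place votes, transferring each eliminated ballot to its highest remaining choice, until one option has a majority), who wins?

Claremont

Round 1: Claremont 15, Glendale 14, Jasper 10, Fairview 7, Dover 0. Dover has the fewest and is eliminated.
Round 2: Claremont 15, Glendale 14, Jasper 10, Fairview 7. Fairview has the fewest and is eliminated.
Round 3: Claremont 22, Glendale 14, Jasper 10. Jasper has the fewest and is eliminated.
Round 4: Claremont 32, Glendale 14. Claremont has a majority.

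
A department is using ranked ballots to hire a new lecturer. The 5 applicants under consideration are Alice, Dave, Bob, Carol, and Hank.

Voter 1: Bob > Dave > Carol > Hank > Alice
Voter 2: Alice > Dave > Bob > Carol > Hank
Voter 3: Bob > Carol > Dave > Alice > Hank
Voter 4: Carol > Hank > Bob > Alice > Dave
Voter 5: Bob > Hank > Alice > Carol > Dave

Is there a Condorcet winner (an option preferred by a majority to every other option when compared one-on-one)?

Yes

Head-to-head results (5 voters total):
Alice vs Dave: Alice wins 3–2.
Alice vs Bob: Bob wins 4–1.
Alice vs Carol: Carol wins 3–2.
Alice vs Hank: Hank wins 3–2.
Dave vs Bob: Bob wins 4–1.
Dave vs Carol: Carol wins 3–2.
Dave vs Hank: Dave wins 3–2.
Bob vs Carol: Bob wins 4–1.
Bob vs Hank: Bob wins 4–1.
Carol vs Hank: Carol wins 4–1.
Bob beats each rival — Alice (4–1), Dave (4–1), Carol (4–1), Hank (4–1) — so Bob is the Condorcet winner.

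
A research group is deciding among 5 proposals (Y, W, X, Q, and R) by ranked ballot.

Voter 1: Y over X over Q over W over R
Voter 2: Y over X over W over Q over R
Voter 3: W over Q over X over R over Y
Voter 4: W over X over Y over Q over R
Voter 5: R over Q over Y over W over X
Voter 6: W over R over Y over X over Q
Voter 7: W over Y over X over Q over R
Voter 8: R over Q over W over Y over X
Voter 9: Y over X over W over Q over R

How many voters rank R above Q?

Ballots ranking R above Q: 3.
Ballots ranking Q above R: 6.
So 3 of 9 voters prefer R to Q.

3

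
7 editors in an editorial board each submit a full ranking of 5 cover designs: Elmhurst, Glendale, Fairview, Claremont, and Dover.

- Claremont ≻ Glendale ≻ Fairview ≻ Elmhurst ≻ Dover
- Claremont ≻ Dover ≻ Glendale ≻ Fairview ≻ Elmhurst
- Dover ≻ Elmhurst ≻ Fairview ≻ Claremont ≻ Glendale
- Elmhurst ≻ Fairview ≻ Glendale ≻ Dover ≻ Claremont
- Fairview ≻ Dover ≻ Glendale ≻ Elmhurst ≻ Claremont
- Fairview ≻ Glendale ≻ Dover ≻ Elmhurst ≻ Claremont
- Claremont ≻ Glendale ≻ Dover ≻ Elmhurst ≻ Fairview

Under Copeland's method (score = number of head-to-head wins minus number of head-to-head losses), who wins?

Fairview

Pairwise results:
  Elmhurst vs Glendale: Glendale wins 5–2.
  Elmhurst vs Fairview: Fairview wins 4–3.
  Elmhurst vs Claremont: Elmhurst wins 4–3.
  Elmhurst vs Dover: Dover wins 5–2.
  Glendale vs Fairview: Fairview wins 4–3.
  Glendale vs Claremont: Claremont wins 4–3.
  Glendale vs Dover: Glendale wins 4–3.
  Fairview vs Claremont: Fairview wins 4–3.
  Fairview vs Dover: Fairview wins 4–3.
  Claremont vs Dover: Dover wins 4–3.
Copeland scores (wins − losses):
  Elmhurst: 1 − 3 = -2
  Glendale: 2 − 2 = 0
  Fairview: 4 − 0 = 4
  Claremont: 1 − 3 = -2
  Dover: 2 − 2 = 0
Fairview has the best Copeland score.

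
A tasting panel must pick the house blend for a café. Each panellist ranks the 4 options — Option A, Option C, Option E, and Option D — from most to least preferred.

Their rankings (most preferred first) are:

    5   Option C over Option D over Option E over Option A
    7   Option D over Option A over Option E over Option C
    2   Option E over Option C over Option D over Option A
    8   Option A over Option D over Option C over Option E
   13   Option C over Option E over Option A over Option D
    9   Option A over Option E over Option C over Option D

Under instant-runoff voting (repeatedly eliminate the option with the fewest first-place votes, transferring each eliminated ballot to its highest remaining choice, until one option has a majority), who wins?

Round 1: Option C 18, Option A 17, Option D 7, Option E 2. Option E has the fewest and is eliminated.
Round 2: Option C 20, Option A 17, Option D 7. Option D has the fewest and is eliminated.
Round 3: Option A 24, Option C 20. Option A has a majority.

Option A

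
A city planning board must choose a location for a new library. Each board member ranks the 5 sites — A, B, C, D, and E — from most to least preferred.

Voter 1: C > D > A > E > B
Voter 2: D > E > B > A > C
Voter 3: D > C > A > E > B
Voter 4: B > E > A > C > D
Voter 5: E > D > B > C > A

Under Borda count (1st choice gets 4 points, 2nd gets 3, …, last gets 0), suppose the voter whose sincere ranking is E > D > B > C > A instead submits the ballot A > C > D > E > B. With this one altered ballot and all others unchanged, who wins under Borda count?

Borda totals with the altered ballot: A 11, B 6, C 11, D 13, E 9.
The winner is unchanged: still D.

D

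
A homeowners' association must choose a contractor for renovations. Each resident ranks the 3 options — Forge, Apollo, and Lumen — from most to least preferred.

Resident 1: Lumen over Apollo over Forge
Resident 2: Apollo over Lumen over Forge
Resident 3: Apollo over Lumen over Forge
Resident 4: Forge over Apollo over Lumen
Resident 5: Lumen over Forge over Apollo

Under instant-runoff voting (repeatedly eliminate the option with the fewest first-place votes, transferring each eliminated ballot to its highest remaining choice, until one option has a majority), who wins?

Round 1: Apollo 2, Lumen 2, Forge 1. Forge has the fewest and is eliminated.
Round 2: Apollo 3, Lumen 2. Apollo has a majority.

Apollo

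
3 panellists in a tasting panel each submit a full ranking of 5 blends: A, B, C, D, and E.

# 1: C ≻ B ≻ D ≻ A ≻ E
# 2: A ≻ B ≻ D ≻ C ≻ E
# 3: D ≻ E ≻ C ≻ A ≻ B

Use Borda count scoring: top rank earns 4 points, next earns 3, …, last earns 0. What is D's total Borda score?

Borda scores:
  A: 1 + 4 + 1 = 6
  B: 3 + 3 + 0 = 6
  C: 4 + 1 + 2 = 7
  D: 2 + 2 + 4 = 8
  E: 0 + 0 + 3 = 3

8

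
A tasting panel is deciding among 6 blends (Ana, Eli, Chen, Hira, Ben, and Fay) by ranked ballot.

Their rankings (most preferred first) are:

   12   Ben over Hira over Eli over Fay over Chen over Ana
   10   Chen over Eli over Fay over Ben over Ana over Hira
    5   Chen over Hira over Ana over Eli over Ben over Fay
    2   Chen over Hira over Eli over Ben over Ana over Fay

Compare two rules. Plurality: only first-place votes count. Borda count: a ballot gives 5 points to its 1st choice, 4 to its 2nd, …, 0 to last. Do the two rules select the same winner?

Yes

Plurality first-place counts: Ana 0, Eli 0, Chen 17, Hira 0, Ben 12, Fay 0 → Chen.
Borda totals: Ana 27, Eli 92, Chen 97, Hira 76, Ben 89, Fay 54 → Chen.
The two rules agree on Chen.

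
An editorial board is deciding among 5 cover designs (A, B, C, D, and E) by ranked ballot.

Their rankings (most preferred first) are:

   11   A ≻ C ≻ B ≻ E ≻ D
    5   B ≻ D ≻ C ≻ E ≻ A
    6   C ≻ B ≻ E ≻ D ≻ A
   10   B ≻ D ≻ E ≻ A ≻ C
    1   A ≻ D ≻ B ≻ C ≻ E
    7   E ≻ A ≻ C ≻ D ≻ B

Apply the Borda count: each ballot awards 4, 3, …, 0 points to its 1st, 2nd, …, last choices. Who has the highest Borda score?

B

Borda scores:
  A: 11·4 + 5·0 + 6·0 + 10·1 + 4 + 7·3 = 79
  B: 11·2 + 5·4 + 6·3 + 10·4 + 2 + 7·0 = 102
  C: 11·3 + 5·2 + 6·4 + 10·0 + 1 + 7·2 = 82
  D: 11·0 + 5·3 + 6·1 + 10·3 + 3 + 7·1 = 61
  E: 11·1 + 5·1 + 6·2 + 10·2 + 0 + 7·4 = 76
B has the highest total.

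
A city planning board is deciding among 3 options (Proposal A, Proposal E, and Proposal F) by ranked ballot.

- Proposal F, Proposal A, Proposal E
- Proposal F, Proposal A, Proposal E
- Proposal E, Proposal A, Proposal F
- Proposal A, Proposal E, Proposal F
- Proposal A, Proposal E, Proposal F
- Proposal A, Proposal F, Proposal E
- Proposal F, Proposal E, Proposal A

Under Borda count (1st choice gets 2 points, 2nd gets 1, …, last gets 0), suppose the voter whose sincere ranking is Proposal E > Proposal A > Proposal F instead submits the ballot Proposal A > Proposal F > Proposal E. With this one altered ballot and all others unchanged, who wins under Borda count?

Borda totals with the altered ballot: Proposal A 10, Proposal E 3, Proposal F 8.
The winner is unchanged: still Proposal A.

Proposal A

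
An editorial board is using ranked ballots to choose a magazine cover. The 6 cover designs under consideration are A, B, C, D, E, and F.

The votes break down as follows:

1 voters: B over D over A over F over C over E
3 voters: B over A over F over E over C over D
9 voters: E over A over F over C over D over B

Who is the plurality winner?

E

First-place vote totals:
  A: 0
  B: 4
  C: 0
  D: 0
  E: 9
  F: 0
E has the most first-place votes.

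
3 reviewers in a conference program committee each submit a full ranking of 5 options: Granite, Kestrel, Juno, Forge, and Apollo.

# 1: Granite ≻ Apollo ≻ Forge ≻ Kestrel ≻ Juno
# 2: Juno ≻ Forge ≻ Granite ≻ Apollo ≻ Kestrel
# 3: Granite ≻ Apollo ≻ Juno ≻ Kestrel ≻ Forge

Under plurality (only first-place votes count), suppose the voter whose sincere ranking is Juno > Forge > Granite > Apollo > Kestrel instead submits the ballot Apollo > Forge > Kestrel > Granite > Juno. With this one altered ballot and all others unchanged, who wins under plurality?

First-place totals with the altered ballot: Granite 2, Kestrel 0, Juno 0, Forge 0, Apollo 1.
The winner is unchanged: still Granite.

Granite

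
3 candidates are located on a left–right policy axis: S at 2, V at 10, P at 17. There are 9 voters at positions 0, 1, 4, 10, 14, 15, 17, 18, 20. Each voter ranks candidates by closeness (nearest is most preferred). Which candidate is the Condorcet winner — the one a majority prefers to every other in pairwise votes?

P

With single-peaked preferences on a line, the Condorcet winner is the candidate closest to the median voter.
The median voter (position 14) is closest to P at 17.
Check: P vs S — voters closer to P: 6 of 9.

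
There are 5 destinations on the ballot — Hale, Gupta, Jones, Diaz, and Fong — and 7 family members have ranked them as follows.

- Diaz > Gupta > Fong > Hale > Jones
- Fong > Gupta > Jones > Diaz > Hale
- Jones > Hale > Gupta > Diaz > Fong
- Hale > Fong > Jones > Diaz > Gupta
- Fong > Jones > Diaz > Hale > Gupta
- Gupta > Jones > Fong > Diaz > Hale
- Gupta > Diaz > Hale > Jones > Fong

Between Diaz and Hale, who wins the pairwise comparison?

Ballots ranking Diaz above Hale: 5.
Ballots ranking Hale above Diaz: 2.
Diaz wins the head-to-head, 5–2.

Diaz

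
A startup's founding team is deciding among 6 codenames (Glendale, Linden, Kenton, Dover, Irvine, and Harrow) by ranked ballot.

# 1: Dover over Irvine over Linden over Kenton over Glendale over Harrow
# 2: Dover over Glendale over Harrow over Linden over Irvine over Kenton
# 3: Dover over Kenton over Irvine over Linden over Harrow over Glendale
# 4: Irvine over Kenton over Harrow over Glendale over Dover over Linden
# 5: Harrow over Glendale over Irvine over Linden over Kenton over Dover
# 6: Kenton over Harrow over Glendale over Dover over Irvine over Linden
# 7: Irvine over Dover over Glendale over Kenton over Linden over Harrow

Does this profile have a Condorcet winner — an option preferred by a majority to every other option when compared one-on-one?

Head-to-head results (7 voters total):
Glendale vs Linden: Glendale wins 5–2.
Glendale vs Kenton: Kenton wins 4–3.
Glendale vs Dover: Dover wins 4–3.
Glendale vs Irvine: Irvine wins 4–3.
Glendale vs Harrow: Harrow wins 4–3.
Linden vs Kenton: Kenton wins 4–3.
Linden vs Dover: Dover wins 6–1.
Linden vs Irvine: Irvine wins 6–1.
Linden vs Harrow: Harrow wins 4–3.
Kenton vs Dover: Dover wins 4–3.
Kenton vs Irvine: Irvine wins 5–2.
Kenton vs Harrow: Kenton wins 5–2.
Dover vs Irvine: Dover wins 4–3.
Dover vs Harrow: Dover wins 4–3.
Irvine vs Harrow: Irvine wins 4–3.
Dover beats each rival — Glendale (4–3), Linden (6–1), Kenton (4–3), Irvine (4–3), Harrow (4–3) — so Dover is the Condorcet winner.

Yes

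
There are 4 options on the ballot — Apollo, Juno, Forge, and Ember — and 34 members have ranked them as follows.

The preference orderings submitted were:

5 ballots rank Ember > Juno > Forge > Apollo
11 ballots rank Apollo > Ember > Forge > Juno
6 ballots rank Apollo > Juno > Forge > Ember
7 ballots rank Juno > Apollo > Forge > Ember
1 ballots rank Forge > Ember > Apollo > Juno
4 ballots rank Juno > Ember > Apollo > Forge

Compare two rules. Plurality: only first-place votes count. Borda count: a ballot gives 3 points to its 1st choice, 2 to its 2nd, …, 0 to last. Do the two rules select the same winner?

Yes

Plurality first-place counts: Apollo 17, Juno 11, Forge 1, Ember 5 → Apollo.
Borda totals: Apollo 70, Juno 55, Forge 32, Ember 47 → Apollo.
The two rules agree on Apollo.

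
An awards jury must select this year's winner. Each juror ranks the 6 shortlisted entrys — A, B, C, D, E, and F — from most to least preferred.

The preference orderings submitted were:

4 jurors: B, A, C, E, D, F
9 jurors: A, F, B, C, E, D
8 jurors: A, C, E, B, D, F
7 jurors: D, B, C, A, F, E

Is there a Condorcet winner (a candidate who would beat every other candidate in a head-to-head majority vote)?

Head-to-head results (28 voters total):
A vs B: A wins 17–11.
A vs C: A wins 21–7.
A vs D: A wins 21–7.
A vs E: A wins 28–0.
A vs F: A wins 28–0.
B vs C: B wins 20–8.
B vs D: B wins 21–7.
B vs E: B wins 20–8.
B vs F: B wins 19–9.
C vs D: C wins 21–7.
C vs E: C wins 28–0.
C vs F: C wins 19–9.
D vs E: E wins 21–7.
D vs F: D wins 19–9.
E vs F: F wins 16–12.
A beats each rival — B (17–11), C (21–7), D (21–7), E (28–0), F (28–0) — so A is the Condorcet winner.

Yes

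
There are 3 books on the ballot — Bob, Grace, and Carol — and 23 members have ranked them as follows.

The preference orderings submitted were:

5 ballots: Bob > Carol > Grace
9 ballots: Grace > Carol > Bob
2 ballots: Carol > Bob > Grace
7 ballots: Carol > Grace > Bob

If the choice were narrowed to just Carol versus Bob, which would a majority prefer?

Ballots ranking Carol above Bob: 9+2+7 = 18.
Ballots ranking Bob above Carol: 5.
Carol wins the head-to-head, 18–5.

Carol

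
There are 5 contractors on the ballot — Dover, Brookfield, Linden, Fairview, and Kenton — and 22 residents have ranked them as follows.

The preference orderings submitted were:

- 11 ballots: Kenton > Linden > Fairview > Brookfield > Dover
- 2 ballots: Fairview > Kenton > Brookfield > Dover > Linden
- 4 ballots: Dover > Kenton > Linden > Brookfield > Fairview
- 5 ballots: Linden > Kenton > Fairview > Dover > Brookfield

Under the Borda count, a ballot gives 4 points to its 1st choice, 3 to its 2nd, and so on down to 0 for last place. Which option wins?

Borda scores:
  Dover: 11·0 + 2·1 + 4·4 + 5·1 = 23
  Brookfield: 11·1 + 2·2 + 4·1 + 5·0 = 19
  Linden: 11·3 + 2·0 + 4·2 + 5·4 = 61
  Fairview: 11·2 + 2·4 + 4·0 + 5·2 = 40
  Kenton: 11·4 + 2·3 + 4·3 + 5·3 = 77
Kenton has the highest total.

Kenton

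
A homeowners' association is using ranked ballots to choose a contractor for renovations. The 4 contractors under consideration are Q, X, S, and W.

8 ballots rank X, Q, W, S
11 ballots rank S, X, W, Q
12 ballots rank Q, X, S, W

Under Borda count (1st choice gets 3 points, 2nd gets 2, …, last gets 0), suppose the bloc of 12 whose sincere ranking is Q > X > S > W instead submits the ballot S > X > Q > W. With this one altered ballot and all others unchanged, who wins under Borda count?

X

Borda totals with the altered ballot: Q 28, X 70, S 69, W 19.
The winner is unchanged: still X.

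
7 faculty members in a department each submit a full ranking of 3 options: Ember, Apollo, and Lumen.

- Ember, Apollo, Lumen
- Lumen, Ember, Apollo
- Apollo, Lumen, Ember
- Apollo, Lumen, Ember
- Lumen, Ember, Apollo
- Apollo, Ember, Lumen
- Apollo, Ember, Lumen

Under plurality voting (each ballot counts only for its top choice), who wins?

Apollo

First-place vote totals:
  Ember: 1
  Apollo: 4
  Lumen: 2
Apollo has the most first-place votes.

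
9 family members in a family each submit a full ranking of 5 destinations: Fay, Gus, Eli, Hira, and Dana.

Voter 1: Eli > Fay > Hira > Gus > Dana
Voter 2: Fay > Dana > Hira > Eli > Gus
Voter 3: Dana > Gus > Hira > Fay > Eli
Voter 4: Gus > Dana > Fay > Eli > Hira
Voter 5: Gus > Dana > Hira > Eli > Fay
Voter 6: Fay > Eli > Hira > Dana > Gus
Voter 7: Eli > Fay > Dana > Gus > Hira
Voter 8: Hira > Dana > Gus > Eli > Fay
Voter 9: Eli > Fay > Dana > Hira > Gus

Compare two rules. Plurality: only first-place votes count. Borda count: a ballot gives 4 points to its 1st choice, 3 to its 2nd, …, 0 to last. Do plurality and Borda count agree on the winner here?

No

Plurality first-place counts: Fay 2, Gus 2, Eli 3, Hira 1, Dana 1 → Eli.
Borda totals: Fay 20, Gus 15, Eli 19, Hira 15, Dana 21 → Dana.
The two rules disagree: plurality picks Eli, Borda picks Dana.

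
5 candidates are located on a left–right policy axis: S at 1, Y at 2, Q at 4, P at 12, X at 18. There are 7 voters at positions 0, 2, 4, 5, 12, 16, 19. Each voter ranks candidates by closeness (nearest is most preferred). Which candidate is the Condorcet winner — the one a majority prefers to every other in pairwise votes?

Q

With single-peaked preferences on a line, the Condorcet winner is the candidate closest to the median voter.
The median voter (position 5) is closest to Q at 4.
Check: Q vs Y — voters closer to Q: 5 of 7.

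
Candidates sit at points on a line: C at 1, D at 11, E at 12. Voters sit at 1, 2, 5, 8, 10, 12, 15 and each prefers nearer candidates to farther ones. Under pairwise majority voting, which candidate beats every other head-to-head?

With single-peaked preferences on a line, the Condorcet winner is the candidate closest to the median voter.
The median voter (position 8) is closest to D at 11.
Check: D vs C — voters closer to D: 4 of 7.

D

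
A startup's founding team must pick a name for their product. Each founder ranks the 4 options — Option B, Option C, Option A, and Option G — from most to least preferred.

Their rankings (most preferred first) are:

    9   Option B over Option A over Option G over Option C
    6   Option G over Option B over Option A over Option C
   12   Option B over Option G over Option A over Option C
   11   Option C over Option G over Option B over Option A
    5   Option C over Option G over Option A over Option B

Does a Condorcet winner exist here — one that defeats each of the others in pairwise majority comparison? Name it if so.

Head-to-head results (43 voters total):
Option B vs Option C: Option B wins 27–16.
Option B vs Option A: Option B wins 38–5.
Option B vs Option G: Option G wins 22–21.
Option C vs Option A: Option A wins 27–16.
Option C vs Option G: Option G wins 27–16.
Option A vs Option G: Option G wins 34–9.
Option G beats each rival — Option B (22–21), Option C (27–16), Option A (34–9) — so Option G is the Condorcet winner.

Option G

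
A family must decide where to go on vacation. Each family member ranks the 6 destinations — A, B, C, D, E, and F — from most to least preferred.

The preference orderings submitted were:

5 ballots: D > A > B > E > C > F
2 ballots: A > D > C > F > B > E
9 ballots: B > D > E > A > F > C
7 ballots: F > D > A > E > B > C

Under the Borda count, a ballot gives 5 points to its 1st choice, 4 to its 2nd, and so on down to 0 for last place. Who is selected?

D

Borda scores:
  A: 5·4 + 2·5 + 9·2 + 7·3 = 69
  B: 5·3 + 2·1 + 9·5 + 7·1 = 69
  C: 5·1 + 2·3 + 9·0 + 7·0 = 11
  D: 5·5 + 2·4 + 9·4 + 7·4 = 97
  E: 5·2 + 2·0 + 9·3 + 7·2 = 51
  F: 5·0 + 2·2 + 9·1 + 7·5 = 48
D has the highest total.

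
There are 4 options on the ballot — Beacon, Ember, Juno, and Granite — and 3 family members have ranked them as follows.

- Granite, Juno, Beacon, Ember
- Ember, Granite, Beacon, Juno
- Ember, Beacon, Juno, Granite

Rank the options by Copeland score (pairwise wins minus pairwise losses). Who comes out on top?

Ember

Pairwise results:
  Beacon vs Ember: Ember wins 2–1.
  Beacon vs Juno: Beacon wins 2–1.
  Beacon vs Granite: Granite wins 2–1.
  Ember vs Juno: Ember wins 2–1.
  Ember vs Granite: Ember wins 2–1.
  Juno vs Granite: Granite wins 2–1.
Copeland scores (wins − losses):
  Beacon: 1 − 2 = -1
  Ember: 3 − 0 = 3
  Juno: 0 − 3 = -3
  Granite: 2 − 1 = 1
Ember has the best Copeland score.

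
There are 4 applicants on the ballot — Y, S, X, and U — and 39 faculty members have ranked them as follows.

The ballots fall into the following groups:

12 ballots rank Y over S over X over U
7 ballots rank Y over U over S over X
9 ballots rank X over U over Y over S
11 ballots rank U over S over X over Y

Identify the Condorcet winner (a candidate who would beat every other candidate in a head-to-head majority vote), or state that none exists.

There is no Condorcet winner

Head-to-head results (39 voters total):
Y vs S: Y wins 28–11.
Y vs X: X wins 20–19.
Y vs U: U wins 20–19.
S vs X: S wins 30–9.
S vs U: U wins 27–12.
X vs U: X wins 21–18.
No candidate beats all others: Y beats S beats X beats Y, a majority cycle.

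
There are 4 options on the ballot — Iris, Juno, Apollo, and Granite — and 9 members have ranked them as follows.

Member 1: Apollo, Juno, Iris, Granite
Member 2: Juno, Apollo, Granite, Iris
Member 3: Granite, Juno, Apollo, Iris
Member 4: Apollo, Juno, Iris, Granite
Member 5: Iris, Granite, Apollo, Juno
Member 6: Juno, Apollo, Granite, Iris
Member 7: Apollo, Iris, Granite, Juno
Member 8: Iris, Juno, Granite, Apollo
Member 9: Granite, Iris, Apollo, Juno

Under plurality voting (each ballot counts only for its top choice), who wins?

First-place vote totals:
  Iris: 2
  Juno: 2
  Apollo: 3
  Granite: 2
Apollo has the most first-place votes.

Apollo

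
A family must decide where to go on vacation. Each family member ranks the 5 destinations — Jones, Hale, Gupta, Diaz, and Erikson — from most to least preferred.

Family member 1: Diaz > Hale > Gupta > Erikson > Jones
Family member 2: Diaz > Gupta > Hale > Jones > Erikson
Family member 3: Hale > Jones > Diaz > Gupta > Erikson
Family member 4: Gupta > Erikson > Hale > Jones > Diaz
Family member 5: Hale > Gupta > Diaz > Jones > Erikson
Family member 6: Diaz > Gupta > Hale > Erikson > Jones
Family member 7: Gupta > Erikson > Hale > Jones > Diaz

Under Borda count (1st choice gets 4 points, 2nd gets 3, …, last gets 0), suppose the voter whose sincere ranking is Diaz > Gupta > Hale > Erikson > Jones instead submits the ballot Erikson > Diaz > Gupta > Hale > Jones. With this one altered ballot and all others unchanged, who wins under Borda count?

Gupta

Borda totals with the altered ballot: Jones 7, Hale 18, Gupta 19, Diaz 15, Erikson 11.
The winner is unchanged: still Gupta.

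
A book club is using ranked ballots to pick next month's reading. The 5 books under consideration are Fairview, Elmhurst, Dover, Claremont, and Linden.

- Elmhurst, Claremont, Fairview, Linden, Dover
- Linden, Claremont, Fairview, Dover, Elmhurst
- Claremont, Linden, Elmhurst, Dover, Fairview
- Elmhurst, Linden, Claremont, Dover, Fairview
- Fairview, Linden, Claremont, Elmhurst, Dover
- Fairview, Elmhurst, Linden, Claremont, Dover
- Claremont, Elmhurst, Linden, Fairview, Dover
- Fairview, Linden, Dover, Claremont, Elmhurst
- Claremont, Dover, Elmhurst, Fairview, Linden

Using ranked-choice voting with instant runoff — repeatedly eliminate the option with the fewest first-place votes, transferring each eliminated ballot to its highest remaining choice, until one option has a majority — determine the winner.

Claremont

Round 1: Fairview 3, Claremont 3, Elmhurst 2, Linden 1, Dover 0. Dover has the fewest and is eliminated.
Round 2: Fairview 3, Claremont 3, Elmhurst 2, Linden 1. Linden has the fewest and is eliminated.
Round 3: Claremont 4, Fairview 3, Elmhurst 2. Elmhurst has the fewest and is eliminated.
Round 4: Claremont 6, Fairview 3. Claremont has a majority.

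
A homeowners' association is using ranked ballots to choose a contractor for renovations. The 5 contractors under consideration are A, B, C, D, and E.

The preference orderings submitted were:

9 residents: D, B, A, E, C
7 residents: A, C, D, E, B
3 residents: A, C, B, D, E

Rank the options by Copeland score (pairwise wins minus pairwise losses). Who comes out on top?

Pairwise results:
  A vs B: A wins 10–9.
  A vs C: A wins 19–0.
  A vs D: A wins 10–9.
  A vs E: A wins 19–0.
  B vs C: C wins 10–9.
  B vs D: D wins 16–3.
  B vs E: B wins 12–7.
  C vs D: C wins 10–9.
  C vs E: C wins 10–9.
  D vs E: D wins 19–0.
Copeland scores (wins − losses):
  A: 4 − 0 = 4
  B: 1 − 3 = -2
  C: 3 − 1 = 2
  D: 2 − 2 = 0
  E: 0 − 4 = -4
A has the best Copeland score.

A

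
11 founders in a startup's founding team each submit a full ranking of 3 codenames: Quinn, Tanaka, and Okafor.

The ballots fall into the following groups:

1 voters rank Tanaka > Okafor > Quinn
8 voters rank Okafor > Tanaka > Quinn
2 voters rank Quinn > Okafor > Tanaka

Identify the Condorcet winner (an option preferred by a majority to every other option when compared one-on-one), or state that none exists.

Okafor

Head-to-head results (11 voters total):
Quinn vs Tanaka: Tanaka wins 9–2.
Quinn vs Okafor: Okafor wins 9–2.
Tanaka vs Okafor: Okafor wins 10–1.
Okafor beats each rival — Quinn (9–2), Tanaka (10–1) — so Okafor is the Condorcet winner.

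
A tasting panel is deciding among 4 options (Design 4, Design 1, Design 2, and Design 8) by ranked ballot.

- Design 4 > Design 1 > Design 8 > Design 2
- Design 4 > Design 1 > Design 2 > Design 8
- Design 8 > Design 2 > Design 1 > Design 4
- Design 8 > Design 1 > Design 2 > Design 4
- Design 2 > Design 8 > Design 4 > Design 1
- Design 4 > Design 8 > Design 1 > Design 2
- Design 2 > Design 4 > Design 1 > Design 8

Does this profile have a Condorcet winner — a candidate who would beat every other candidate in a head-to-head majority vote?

No

Head-to-head results (7 voters total):
Design 4 vs Design 1: Design 4 wins 5–2.
Design 4 vs Design 2: Design 2 wins 4–3.
Design 4 vs Design 8: Design 4 wins 4–3.
Design 1 vs Design 2: Design 1 wins 4–3.
Design 1 vs Design 8: Design 8 wins 4–3.
Design 2 vs Design 8: Design 8 wins 4–3.
No candidate beats all others: Design 4 beats Design 1 beats Design 2 beats Design 4, a majority cycle.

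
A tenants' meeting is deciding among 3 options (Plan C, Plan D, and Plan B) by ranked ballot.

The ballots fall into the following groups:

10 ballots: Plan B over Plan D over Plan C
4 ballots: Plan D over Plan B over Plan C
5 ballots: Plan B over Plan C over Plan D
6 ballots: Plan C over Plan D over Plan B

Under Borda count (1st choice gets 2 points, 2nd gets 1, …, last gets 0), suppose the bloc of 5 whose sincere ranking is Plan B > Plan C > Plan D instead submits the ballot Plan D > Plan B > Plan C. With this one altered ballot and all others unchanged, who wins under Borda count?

Plan D

Borda totals with the altered ballot: Plan C 12, Plan D 34, Plan B 29.
The switch changes the winner from Plan B to Plan D.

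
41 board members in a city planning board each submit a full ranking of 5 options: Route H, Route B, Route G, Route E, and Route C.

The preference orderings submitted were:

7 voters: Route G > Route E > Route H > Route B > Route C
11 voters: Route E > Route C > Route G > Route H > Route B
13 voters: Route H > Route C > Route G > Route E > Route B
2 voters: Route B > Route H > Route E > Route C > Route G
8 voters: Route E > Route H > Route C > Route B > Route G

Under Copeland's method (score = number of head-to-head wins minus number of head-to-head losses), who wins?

Route E

Pairwise results:
  Route H vs Route B: Route H wins 39–2.
  Route H vs Route G: Route H wins 23–18.
  Route H vs Route E: Route E wins 26–15.
  Route H vs Route C: Route H wins 30–11.
  Route B vs Route G: Route G wins 31–10.
  Route B vs Route E: Route E wins 39–2.
  Route B vs Route C: Route C wins 32–9.
  Route G vs Route E: Route E wins 21–20.
  Route G vs Route C: Route C wins 34–7.
  Route E vs Route C: Route E wins 28–13.
Copeland scores (wins − losses):
  Route H: 3 − 1 = 2
  Route B: 0 − 4 = -4
  Route G: 1 − 3 = -2
  Route E: 4 − 0 = 4
  Route C: 2 − 2 = 0
Route E has the best Copeland score.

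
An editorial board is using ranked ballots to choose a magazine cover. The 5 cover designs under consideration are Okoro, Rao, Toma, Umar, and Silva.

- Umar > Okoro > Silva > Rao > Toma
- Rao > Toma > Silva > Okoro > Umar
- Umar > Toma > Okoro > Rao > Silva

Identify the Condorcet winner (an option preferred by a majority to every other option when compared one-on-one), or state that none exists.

Umar

Head-to-head results (3 voters total):
Okoro vs Rao: Okoro wins 2–1.
Okoro vs Toma: Toma wins 2–1.
Okoro vs Umar: Umar wins 2–1.
Okoro vs Silva: Okoro wins 2–1.
Rao vs Toma: Rao wins 2–1.
Rao vs Umar: Umar wins 2–1.
Rao vs Silva: Rao wins 2–1.
Toma vs Umar: Umar wins 2–1.
Toma vs Silva: Toma wins 2–1.
Umar vs Silva: Umar wins 2–1.
Umar beats each rival — Okoro (2–1), Rao (2–1), Toma (2–1), Silva (2–1) — so Umar is the Condorcet winner.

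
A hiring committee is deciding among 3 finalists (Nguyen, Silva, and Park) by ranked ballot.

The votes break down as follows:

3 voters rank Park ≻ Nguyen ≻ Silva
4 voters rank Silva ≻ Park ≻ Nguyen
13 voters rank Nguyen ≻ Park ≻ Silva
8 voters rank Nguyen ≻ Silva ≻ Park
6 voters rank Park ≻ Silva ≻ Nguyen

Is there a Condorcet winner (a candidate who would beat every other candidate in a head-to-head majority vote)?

Yes

Head-to-head results (34 voters total):
Nguyen vs Silva: Nguyen wins 24–10.
Nguyen vs Park: Nguyen wins 21–13.
Silva vs Park: Park wins 22–12.
Nguyen beats each rival — Silva (24–10), Park (21–13) — so Nguyen is the Condorcet winner.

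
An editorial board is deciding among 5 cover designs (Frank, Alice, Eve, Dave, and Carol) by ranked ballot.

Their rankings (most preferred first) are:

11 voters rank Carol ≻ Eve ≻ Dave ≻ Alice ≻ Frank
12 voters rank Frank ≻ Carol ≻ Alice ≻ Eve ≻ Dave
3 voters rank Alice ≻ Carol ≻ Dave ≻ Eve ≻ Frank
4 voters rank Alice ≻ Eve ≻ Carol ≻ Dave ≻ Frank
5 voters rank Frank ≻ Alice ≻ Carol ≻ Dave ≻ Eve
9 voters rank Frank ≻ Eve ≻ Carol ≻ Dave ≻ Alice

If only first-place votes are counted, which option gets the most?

First-place vote totals:
  Frank: 26
  Alice: 7
  Eve: 0
  Dave: 0
  Carol: 11
Frank has the most first-place votes.

Frank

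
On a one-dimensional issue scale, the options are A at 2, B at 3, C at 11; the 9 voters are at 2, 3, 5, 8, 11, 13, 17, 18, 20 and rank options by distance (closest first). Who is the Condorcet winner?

With single-peaked preferences on a line, the Condorcet winner is the candidate closest to the median voter.
The median voter (position 11) is closest to C at 11.
Check: C vs A — voters closer to C: 6 of 9.

C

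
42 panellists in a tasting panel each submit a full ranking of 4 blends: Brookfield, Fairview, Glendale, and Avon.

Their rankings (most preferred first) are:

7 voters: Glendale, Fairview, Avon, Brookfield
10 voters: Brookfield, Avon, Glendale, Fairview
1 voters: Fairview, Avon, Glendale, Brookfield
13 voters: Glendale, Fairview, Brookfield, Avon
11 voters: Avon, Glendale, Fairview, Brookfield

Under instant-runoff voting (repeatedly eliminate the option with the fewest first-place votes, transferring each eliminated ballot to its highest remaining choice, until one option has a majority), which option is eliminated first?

Fairview

Round 1: Glendale 20, Avon 11, Brookfield 10, Fairview 1. Fairview has the fewest and is eliminated.
Round 2: Glendale 20, Avon 12, Brookfield 10. Brookfield has the fewest and is eliminated.
Round 3: Avon 22, Glendale 20. Avon has a majority.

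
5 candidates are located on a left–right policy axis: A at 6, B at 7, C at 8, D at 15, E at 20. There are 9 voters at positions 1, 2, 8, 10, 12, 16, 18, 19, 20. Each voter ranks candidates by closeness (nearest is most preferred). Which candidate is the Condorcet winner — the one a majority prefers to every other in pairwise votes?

D

With single-peaked preferences on a line, the Condorcet winner is the candidate closest to the median voter.
The median voter (position 12) is closest to D at 15.
Check: D vs E — voters closer to D: 6 of 9.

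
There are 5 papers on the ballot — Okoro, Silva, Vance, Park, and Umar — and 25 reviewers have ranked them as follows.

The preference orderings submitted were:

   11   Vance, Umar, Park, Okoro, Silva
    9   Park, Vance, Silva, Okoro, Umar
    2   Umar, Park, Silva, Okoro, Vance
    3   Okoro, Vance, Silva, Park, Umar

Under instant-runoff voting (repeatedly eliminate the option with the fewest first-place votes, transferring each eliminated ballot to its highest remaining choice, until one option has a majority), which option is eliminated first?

Silva

Round 1: Vance 11, Park 9, Okoro 3, Umar 2, Silva 0. Silva has the fewest and is eliminated.
Round 2: Vance 11, Park 9, Okoro 3, Umar 2. Umar has the fewest and is eliminated.
Round 3: Vance 11, Park 11, Okoro 3. Okoro has the fewest and is eliminated.
Round 4: Vance 14, Park 11. Vance has a majority.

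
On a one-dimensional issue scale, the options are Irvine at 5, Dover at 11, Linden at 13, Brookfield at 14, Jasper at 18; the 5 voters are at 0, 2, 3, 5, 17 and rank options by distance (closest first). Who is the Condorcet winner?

Irvine

With single-peaked preferences on a line, the Condorcet winner is the candidate closest to the median voter.
The median voter (position 3) is closest to Irvine at 5.
Check: Irvine vs Brookfield — voters closer to Irvine: 4 of 5.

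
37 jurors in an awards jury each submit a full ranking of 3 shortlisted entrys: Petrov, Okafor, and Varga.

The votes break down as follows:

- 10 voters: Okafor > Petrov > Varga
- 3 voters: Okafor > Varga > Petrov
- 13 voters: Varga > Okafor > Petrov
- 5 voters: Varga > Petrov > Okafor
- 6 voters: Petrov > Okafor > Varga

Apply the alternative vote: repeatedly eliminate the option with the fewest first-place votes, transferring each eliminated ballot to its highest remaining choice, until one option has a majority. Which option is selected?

Okafor

Round 1: Varga 18, Okafor 13, Petrov 6. Petrov has the fewest and is eliminated.
Round 2: Okafor 19, Varga 18. Okafor has a majority.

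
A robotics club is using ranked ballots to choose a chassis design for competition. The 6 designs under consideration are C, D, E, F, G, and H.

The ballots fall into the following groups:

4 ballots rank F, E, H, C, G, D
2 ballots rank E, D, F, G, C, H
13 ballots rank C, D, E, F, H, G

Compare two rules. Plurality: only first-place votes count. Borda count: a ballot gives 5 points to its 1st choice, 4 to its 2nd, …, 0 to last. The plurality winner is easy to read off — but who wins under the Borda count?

C

Plurality first-place counts: C 13, D 0, E 2, F 4, G 0, H 0 → C.
Borda totals: C 75, D 60, E 65, F 52, G 8, H 25 → C.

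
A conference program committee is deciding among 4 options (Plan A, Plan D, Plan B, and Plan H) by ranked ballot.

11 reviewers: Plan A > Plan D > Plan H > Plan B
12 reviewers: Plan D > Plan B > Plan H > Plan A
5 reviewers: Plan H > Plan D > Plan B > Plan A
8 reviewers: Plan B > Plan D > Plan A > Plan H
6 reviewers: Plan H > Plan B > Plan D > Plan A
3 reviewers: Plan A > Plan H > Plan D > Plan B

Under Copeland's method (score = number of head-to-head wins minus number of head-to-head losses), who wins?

Plan D

Pairwise results:
  Plan A vs Plan D: Plan D wins 31–14.
  Plan A vs Plan B: Plan B wins 31–14.
  Plan A vs Plan H: Plan H wins 23–22.
  Plan D vs Plan B: Plan D wins 31–14.
  Plan D vs Plan H: Plan D wins 31–14.
  Plan B vs Plan H: Plan H wins 25–20.
Copeland scores (wins − losses):
  Plan A: 0 − 3 = -3
  Plan D: 3 − 0 = 3
  Plan B: 1 − 2 = -1
  Plan H: 2 − 1 = 1
Plan D has the best Copeland score.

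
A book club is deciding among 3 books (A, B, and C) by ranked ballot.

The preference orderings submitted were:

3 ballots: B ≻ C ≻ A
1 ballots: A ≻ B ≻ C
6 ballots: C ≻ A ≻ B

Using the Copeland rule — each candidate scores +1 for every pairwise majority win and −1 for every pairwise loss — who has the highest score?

C

Pairwise results:
  A vs B: A wins 7–3.
  A vs C: C wins 9–1.
  B vs C: C wins 6–4.
Copeland scores (wins − losses):
  A: 1 − 1 = 0
  B: 0 − 2 = -2
  C: 2 − 0 = 2
C has the best Copeland score.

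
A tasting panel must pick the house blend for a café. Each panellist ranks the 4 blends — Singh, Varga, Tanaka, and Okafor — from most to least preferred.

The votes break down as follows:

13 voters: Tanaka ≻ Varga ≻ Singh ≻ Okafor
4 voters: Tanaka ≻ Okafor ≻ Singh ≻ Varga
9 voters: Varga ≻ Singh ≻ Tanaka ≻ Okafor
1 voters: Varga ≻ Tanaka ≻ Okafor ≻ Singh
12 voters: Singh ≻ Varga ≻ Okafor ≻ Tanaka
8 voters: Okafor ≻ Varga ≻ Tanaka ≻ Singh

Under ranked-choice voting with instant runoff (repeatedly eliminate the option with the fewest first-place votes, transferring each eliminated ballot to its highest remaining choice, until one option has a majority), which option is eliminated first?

Okafor

Round 1: Tanaka 17, Singh 12, Varga 10, Okafor 8. Okafor has the fewest and is eliminated.
Round 2: Varga 18, Tanaka 17, Singh 12. Singh has the fewest and is eliminated.
Round 3: Varga 30, Tanaka 17. Varga has a majority.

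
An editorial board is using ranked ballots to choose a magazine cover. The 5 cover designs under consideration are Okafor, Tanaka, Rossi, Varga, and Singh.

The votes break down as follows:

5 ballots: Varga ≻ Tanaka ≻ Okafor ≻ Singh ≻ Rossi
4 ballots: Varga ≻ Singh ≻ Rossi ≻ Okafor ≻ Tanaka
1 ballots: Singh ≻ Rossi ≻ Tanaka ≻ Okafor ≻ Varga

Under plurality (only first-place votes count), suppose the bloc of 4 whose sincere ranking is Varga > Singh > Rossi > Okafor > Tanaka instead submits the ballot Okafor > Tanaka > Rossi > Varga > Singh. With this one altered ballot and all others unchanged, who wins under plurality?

First-place totals with the altered ballot: Okafor 4, Tanaka 0, Rossi 0, Varga 5, Singh 1.
The winner is unchanged: still Varga.

Varga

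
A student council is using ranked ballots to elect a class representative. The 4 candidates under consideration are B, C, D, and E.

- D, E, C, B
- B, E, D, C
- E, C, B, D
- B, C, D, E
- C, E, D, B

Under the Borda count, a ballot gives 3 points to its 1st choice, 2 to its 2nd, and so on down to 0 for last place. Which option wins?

Borda scores:
  B: 0 + 3 + 1 + 3 + 0 = 7
  C: 1 + 0 + 2 + 2 + 3 = 8
  D: 3 + 1 + 0 + 1 + 1 = 6
  E: 2 + 2 + 3 + 0 + 2 = 9
E has the highest total.

E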